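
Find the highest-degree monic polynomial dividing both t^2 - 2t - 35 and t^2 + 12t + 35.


Factor each:
  t^2 - 2t - 35 = (t + 5)(t - 7)
  t^2 + 12t + 35 = (t + 5)(t + 7)
Common monic factor: t + 5


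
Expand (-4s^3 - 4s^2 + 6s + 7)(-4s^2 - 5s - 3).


Distribute each term of the first polynomial:
  (-4s^3)(-4s^2 - 5s - 3) = 16s^5 + 20s^4 + 12s^3
  (-4s^2)(-4s^2 - 5s - 3) = 16s^4 + 20s^3 + 12s^2
  (6s)(-4s^2 - 5s - 3) = -24s^3 - 30s^2 - 18s
  (7)(-4s^2 - 5s - 3) = -28s^2 - 35s - 21
Sum: 16s^5 + 36s^4 + 8s^3 - 46s^2 - 53s - 21


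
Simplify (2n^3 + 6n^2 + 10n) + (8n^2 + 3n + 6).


Align terms by degree and add:
  2n^3 + 6n^2 + 10n
+ 8n^2 + 3n + 6
= 2n^3 + 14n^2 + 13n + 6


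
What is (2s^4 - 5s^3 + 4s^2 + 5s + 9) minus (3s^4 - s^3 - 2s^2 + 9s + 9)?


Distribute the minus sign:
  (2s^4 - 5s^3 + 4s^2 + 5s + 9)
- (3s^4 - s^3 - 2s^2 + 9s + 9)
Negate second polynomial: -3s^4 + s^3 + 2s^2 - 9s - 9
Add: -s^4 - 4s^3 + 6s^2 - 4s


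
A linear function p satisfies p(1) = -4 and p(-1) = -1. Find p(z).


p(z) = mz + b. Using p(1)=-4, p(-1)=-1:
m = (-4 + 1)/(1 + 1) = -3/2 = -3/2
b = -4 - m*(1) = -4 + 3/2 = -5/2
p(z) = -(3/2)z - (5/2)


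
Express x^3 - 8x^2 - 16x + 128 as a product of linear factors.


Try integer roots (divisors of 128). x=8: p(8)=0.
Divide out (x - 8): quotient is x^2 - 16.
Factor the quadratic: (x - 4)(x + 4)
Result: (x - 8)(x - 4)(x + 4)


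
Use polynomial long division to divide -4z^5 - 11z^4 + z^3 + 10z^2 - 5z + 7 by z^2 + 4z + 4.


(-4z^5 - 11z^4 + z^3 + 10z^2 - 5z + 7) / (z^2 + 4z + 4)
Step 1: -4z^3 * (z^2 + 4z + 4) = -4z^5 - 16z^4 - 16z^3; subtract.
Step 2: 5z^2 * (z^2 + 4z + 4) = 5z^4 + 20z^3 + 20z^2; subtract.
Step 3: -3z * (z^2 + 4z + 4) = -3z^3 - 12z^2 - 12z; subtract.
Step 4: 2 * (z^2 + 4z + 4) = 2z^2 + 8z + 8; subtract.
Quotient: -4z^3 + 5z^2 - 3z + 2, Remainder: -z - 1


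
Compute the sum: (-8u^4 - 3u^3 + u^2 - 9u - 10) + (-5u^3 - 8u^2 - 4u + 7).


Align terms by degree and add:
  -8u^4 - 3u^3 + u^2 - 9u - 10
  -5u^3 - 8u^2 - 4u + 7
= -8u^4 - 8u^3 - 7u^2 - 13u - 3


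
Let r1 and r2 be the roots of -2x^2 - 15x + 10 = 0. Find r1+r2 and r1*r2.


For ax^2+bx+c=0: sum = -b/a, product = c/a.
a=-2, b=-15, c=10
Sum = -(-15)/-2 = -15/2
Product = (10)/-2 = -5


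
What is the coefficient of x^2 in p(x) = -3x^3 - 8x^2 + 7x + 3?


Read off the coefficient of x^2: -8


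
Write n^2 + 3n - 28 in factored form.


Roots satisfy r1 + r2 = -b/a = -3 and r1*r2 = c/a = -28.
So r1 = 4, r2 = -7.
n^2 + 3n - 28 = (n - r1)(n - r2) = (n - 4)(n + 7)


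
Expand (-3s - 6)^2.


Expand (-3s - 6)^2 by repeated multiplication:
= 9s^2 + 36s + 36


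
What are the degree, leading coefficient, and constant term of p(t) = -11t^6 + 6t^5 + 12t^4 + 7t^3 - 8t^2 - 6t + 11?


Highest power of t is 6, with coefficient -11. Constant term is 11.
Degree = 6, leading coefficient = -11, constant term = 11


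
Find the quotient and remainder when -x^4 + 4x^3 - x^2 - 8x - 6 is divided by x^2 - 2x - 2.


(-x^4 + 4x^3 - x^2 - 8x - 6) / (x^2 - 2x - 2)
Step 1: -x^2 * (x^2 - 2x - 2) = -x^4 + 2x^3 + 2x^2; subtract.
Step 2: 2x * (x^2 - 2x - 2) = 2x^3 - 4x^2 - 4x; subtract.
Step 3: 1 * (x^2 - 2x - 2) = x^2 - 2x - 2; subtract.
Quotient: -x^2 + 2x + 1, Remainder: -2x - 4


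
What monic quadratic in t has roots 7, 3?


p(t) = (t - 7)(t - 3)
Expand: t^2 - 10t + 21


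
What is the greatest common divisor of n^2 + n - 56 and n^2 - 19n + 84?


Factor each:
  n^2 + n - 56 = (n - 7)(n + 8)
  n^2 - 19n + 84 = (n - 7)(n - 12)
Common monic factor: n - 7


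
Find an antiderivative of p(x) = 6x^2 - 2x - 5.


Reverse power rule on each term:
  ∫ 6x^2 dx = 2x^3
  ∫ -2x dx = -x^2
  ∫ -5 dx = -5x
F(x) = 2x^3 - x^2 - 5x + C


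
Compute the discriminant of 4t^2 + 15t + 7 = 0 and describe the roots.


D = b^2 - 4ac = (15)^2 - 4(4)(7) = 225 - 112 = 113
Since D > 0: two distinct irrational roots


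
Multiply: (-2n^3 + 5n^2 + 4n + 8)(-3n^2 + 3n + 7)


Distribute each term of the first polynomial:
  (-2n^3)(-3n^2 + 3n + 7) = 6n^5 - 6n^4 - 14n^3
  (5n^2)(-3n^2 + 3n + 7) = -15n^4 + 15n^3 + 35n^2
  (4n)(-3n^2 + 3n + 7) = -12n^3 + 12n^2 + 28n
  (8)(-3n^2 + 3n + 7) = -24n^2 + 24n + 56
Sum: 6n^5 - 21n^4 - 11n^3 + 23n^2 + 52n + 56


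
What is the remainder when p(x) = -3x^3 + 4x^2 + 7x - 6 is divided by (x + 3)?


By the Remainder Theorem, the remainder equals p(-3):
  -3*(-3)^3 = 81
  4*(-3)^2 = 36
  7*(-3)^1 = -21
  constant: -6
Sum: 81 + 36 - 21 - 6 = 90


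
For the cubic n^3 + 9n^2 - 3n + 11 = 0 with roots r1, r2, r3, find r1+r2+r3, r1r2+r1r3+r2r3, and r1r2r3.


Monic cubic n^3+bn^2+cn+d=0: sum=-b, pairwise sum=c, product=-d.
b=9, c=-3, d=11
r1+r2+r3 = -9
r1r2+r1r3+r2r3 = -3
r1r2r3 = -11


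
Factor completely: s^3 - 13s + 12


Try integer roots (divisors of 12). s=3: p(3)=0.
Divide out (s - 3): quotient is s^2 + 3s - 4.
Factor the quadratic: (s + 4)(s - 1)
Result: (s - 3)(s + 4)(s - 1)


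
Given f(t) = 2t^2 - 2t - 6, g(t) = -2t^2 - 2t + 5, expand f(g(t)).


Substitute g(t) into f:
f(g(t)) = 2*(-2t^2 - 2t + 5)^2 + (-2)*(-2t^2 - 2t + 5) + (-6)
(-2t^2 - 2t + 5)^2 = 4t^4 + 8t^3 - 16t^2 - 20t + 25
Expand and combine: 8t^4 + 16t^3 - 28t^2 - 36t + 34


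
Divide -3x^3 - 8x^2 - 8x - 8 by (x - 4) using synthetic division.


Synthetic division with c = 4. Coefficients: -3, -8, -8, -8
Bring down -3.
  -3 * 4 = -12; -12 - 8 = -20
  -20 * 4 = -80; -80 - 8 = -88
  -88 * 4 = -352; -352 - 8 = -360
Quotient: -3x^2 - 20x - 88, Remainder: -360


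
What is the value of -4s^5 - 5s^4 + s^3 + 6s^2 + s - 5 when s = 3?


Using direct substitution:
  -4 * (3)^5 = -972
  -5 * (3)^4 = -405
  1 * (3)^3 = 27
  6 * (3)^2 = 54
  1 * (3)^1 = 3
  constant: -5
Sum = -972 - 405 + 27 + 54 + 3 - 5 = -1298


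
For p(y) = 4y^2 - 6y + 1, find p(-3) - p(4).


p(-3) = 55
p(4) = 41
p(-3) - p(4) = 55 - 41 = 14


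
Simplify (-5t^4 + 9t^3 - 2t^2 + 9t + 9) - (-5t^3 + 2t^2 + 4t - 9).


Distribute the minus sign:
  (-5t^4 + 9t^3 - 2t^2 + 9t + 9)
- (-5t^3 + 2t^2 + 4t - 9)
Negate second polynomial: 5t^3 - 2t^2 - 4t + 9
Add: -5t^4 + 14t^3 - 4t^2 + 5t + 18


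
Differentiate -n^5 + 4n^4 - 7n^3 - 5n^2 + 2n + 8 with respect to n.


Apply the power rule term by term:
  d/dn(-n^5) = -5n^4
  d/dn(4n^4) = 16n^3
  d/dn(-7n^3) = -21n^2
  d/dn(-5n^2) = -10n
  d/dn(2n) = 2
  d/dn(8) = 0
p'(n) = -5n^4 + 16n^3 - 21n^2 - 10n + 2


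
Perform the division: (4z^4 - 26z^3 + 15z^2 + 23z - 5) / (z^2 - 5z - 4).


(4z^4 - 26z^3 + 15z^2 + 23z - 5) / (z^2 - 5z - 4)
Step 1: 4z^2 * (z^2 - 5z - 4) = 4z^4 - 20z^3 - 16z^2; subtract.
Step 2: -6z * (z^2 - 5z - 4) = -6z^3 + 30z^2 + 24z; subtract.
Step 3: 1 * (z^2 - 5z - 4) = z^2 - 5z - 4; subtract.
Quotient: 4z^2 - 6z + 1, Remainder: 4z - 1


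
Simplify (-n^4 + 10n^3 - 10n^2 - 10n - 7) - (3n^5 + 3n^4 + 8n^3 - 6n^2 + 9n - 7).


Distribute the minus sign:
  (-n^4 + 10n^3 - 10n^2 - 10n - 7)
- (3n^5 + 3n^4 + 8n^3 - 6n^2 + 9n - 7)
Negate second polynomial: -3n^5 - 3n^4 - 8n^3 + 6n^2 - 9n + 7
Add: -3n^5 - 4n^4 + 2n^3 - 4n^2 - 19n


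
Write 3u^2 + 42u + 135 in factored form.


Roots satisfy r1 + r2 = -b/a = -14 and r1*r2 = c/a = 45.
So r1 = -5, r2 = -9.
3u^2 + 42u + 135 = 3(u - r1)(u - r2) = 3(u + 5)(u + 9)


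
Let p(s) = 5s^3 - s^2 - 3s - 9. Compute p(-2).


Using direct substitution:
  5 * (-2)^3 = -40
  -1 * (-2)^2 = -4
  -3 * (-2)^1 = 6
  constant: -9
Sum = -40 - 4 + 6 - 9 = -47


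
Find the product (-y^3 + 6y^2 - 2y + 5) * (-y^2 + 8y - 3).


Distribute each term of the first polynomial:
  (-y^3)(-y^2 + 8y - 3) = y^5 - 8y^4 + 3y^3
  (6y^2)(-y^2 + 8y - 3) = -6y^4 + 48y^3 - 18y^2
  (-2y)(-y^2 + 8y - 3) = 2y^3 - 16y^2 + 6y
  (5)(-y^2 + 8y - 3) = -5y^2 + 40y - 15
Sum: y^5 - 14y^4 + 53y^3 - 39y^2 + 46y - 15


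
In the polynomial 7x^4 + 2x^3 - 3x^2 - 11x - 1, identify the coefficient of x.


Read off the coefficient of x: -11


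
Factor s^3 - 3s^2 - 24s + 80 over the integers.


Try integer roots (divisors of 80). s=4: p(4)=0.
Divide out (s - 4): quotient is s^2 + s - 20.
Factor the quadratic: (s - 4)(s + 5)
Result: (s - 4)(s - 4)(s + 5)


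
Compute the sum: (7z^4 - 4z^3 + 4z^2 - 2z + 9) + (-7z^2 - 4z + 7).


Align terms by degree and add:
  7z^4 - 4z^3 + 4z^2 - 2z + 9
  -7z^2 - 4z + 7
= 7z^4 - 4z^3 - 3z^2 - 6z + 16


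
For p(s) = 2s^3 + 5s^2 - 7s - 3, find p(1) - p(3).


p(1) = -3
p(3) = 75
p(1) - p(3) = -3 - 75 = -78


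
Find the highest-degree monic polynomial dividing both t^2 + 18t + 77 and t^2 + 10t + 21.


Factor each:
  t^2 + 18t + 77 = (t + 7)(t + 11)
  t^2 + 10t + 21 = (t + 7)(t + 3)
Common monic factor: t + 7


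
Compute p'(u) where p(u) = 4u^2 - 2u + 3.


Apply the power rule term by term:
  d/du(4u^2) = 8u
  d/du(-2u) = -2
  d/du(3) = 0
p'(u) = 8u - 2


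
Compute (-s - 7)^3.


Expand (-s - 7)^3 by repeated multiplication:
  (-s - 7)^2 = s^2 + 14s + 49
= -s^3 - 21s^2 - 147s - 343


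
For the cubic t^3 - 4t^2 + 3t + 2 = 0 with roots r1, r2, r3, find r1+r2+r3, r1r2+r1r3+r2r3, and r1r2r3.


Monic cubic t^3+bt^2+ct+d=0: sum=-b, pairwise sum=c, product=-d.
b=-4, c=3, d=2
r1+r2+r3 = 4
r1r2+r1r3+r2r3 = 3
r1r2r3 = -2


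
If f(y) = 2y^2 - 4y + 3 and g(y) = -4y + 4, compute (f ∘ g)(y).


Substitute g(y) into f:
f(g(y)) = 2*(-4y + 4)^2 + (-4)*(-4y + 4) + 3
(-4y + 4)^2 = 16y^2 - 32y + 16
Expand and combine: 32y^2 - 48y + 19


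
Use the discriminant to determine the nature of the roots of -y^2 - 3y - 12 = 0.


D = b^2 - 4ac = (-3)^2 - 4(-1)(-12) = 9 - 48 = -39
Since D < 0: two complex conjugate roots (no real roots)


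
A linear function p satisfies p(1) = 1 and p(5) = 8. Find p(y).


p(y) = my + b. Using p(1)=1, p(5)=8:
m = (1 - 8)/(1 - 5) = -7/-4 = 7/4
b = 1 - m*(1) = 1 - 7/4 = -3/4
p(y) = (7/4)y - (3/4)


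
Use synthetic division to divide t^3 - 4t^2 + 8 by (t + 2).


Synthetic division with c = -2. Coefficients: 1, -4, 0, 8
Bring down 1.
  1 * -2 = -2; -2 - 4 = -6
  -6 * -2 = 12; 12 + 0 = 12
  12 * -2 = -24; -24 + 8 = -16
Quotient: t^2 - 6t + 12, Remainder: -16


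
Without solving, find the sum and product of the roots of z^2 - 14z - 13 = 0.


For az^2+bz+c=0: sum = -b/a, product = c/a.
a=1, b=-14, c=-13
Sum = -(-14)/1 = 14
Product = (-13)/1 = -13


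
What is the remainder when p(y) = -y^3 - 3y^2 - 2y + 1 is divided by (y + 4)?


By the Remainder Theorem, the remainder equals p(-4):
  -1*(-4)^3 = 64
  -3*(-4)^2 = -48
  -2*(-4)^1 = 8
  constant: 1
Sum: 64 - 48 + 8 + 1 = 25


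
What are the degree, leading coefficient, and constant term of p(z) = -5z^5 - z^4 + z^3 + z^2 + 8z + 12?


Highest power of z is 5, with coefficient -5. Constant term is 12.
Degree = 5, leading coefficient = -5, constant term = 12


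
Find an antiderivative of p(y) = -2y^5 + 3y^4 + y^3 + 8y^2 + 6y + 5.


Reverse power rule on each term:
  ∫ -2y^5 dy = -(1/3)y^6
  ∫ 3y^4 dy = (3/5)y^5
  ∫ y^3 dy = (1/4)y^4
  ∫ 8y^2 dy = (8/3)y^3
  ∫ 6y dy = 3y^2
  ∫ 5 dy = 5y
F(y) = -(1/3)y^6 + (3/5)y^5 + (1/4)y^4 + (8/3)y^3 + 3y^2 + 5y + C


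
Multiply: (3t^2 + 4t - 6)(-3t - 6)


Distribute each term of the first polynomial:
  (3t^2)(-3t - 6) = -9t^3 - 18t^2
  (4t)(-3t - 6) = -12t^2 - 24t
  (-6)(-3t - 6) = 18t + 36
Sum: -9t^3 - 30t^2 - 6t + 36


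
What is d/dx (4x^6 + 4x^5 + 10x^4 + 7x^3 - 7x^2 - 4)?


Apply the power rule term by term:
  d/dx(4x^6) = 24x^5
  d/dx(4x^5) = 20x^4
  d/dx(10x^4) = 40x^3
  d/dx(7x^3) = 21x^2
  d/dx(-7x^2) = -14x
  d/dx(-4) = 0
p'(x) = 24x^5 + 20x^4 + 40x^3 + 21x^2 - 14x


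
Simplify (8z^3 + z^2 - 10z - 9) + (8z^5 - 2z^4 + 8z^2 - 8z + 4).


Align terms by degree and add:
  8z^3 + z^2 - 10z - 9
+ 8z^5 - 2z^4 + 8z^2 - 8z + 4
= 8z^5 - 2z^4 + 8z^3 + 9z^2 - 18z - 5


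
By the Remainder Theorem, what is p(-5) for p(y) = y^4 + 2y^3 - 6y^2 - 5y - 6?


By the Remainder Theorem, the remainder equals p(-5):
  1*(-5)^4 = 625
  2*(-5)^3 = -250
  -6*(-5)^2 = -150
  -5*(-5)^1 = 25
  constant: -6
Sum: 625 - 250 - 150 + 25 - 6 = 244


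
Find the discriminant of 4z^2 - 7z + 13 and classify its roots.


D = b^2 - 4ac = (-7)^2 - 4(4)(13) = 49 - 208 = -159
Since D < 0: two complex conjugate roots (no real roots)


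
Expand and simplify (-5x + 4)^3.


Expand (-5x + 4)^3 by repeated multiplication:
  (-5x + 4)^2 = 25x^2 - 40x + 16
= -125x^3 + 300x^2 - 240x + 64


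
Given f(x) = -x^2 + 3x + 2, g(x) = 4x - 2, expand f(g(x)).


Substitute g(x) into f:
f(g(x)) = -1*(4x - 2)^2 + 3*(4x - 2) + 2
(4x - 2)^2 = 16x^2 - 16x + 4
Expand and combine: -16x^2 + 28x - 8


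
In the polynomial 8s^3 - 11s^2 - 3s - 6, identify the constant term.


Read off the constant term: -6


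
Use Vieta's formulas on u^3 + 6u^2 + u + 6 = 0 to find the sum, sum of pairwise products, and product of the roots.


Monic cubic u^3+bu^2+cu+d=0: sum=-b, pairwise sum=c, product=-d.
b=6, c=1, d=6
r1+r2+r3 = -6
r1r2+r1r3+r2r3 = 1
r1r2r3 = -6


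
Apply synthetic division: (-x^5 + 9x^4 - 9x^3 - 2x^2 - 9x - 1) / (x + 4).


Synthetic division with c = -4. Coefficients: -1, 9, -9, -2, -9, -1
Bring down -1.
  -1 * -4 = 4; 4 + 9 = 13
  13 * -4 = -52; -52 - 9 = -61
  -61 * -4 = 244; 244 - 2 = 242
  242 * -4 = -968; -968 - 9 = -977
  -977 * -4 = 3908; 3908 - 1 = 3907
Quotient: -x^4 + 13x^3 - 61x^2 + 242x - 977, Remainder: 3907


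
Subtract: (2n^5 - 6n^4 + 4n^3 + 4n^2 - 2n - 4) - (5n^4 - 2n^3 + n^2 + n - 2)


Distribute the minus sign:
  (2n^5 - 6n^4 + 4n^3 + 4n^2 - 2n - 4)
- (5n^4 - 2n^3 + n^2 + n - 2)
Negate second polynomial: -5n^4 + 2n^3 - n^2 - n + 2
Add: 2n^5 - 11n^4 + 6n^3 + 3n^2 - 3n - 2


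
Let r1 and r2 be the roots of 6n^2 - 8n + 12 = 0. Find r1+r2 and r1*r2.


For an^2+bn+c=0: sum = -b/a, product = c/a.
a=6, b=-8, c=12
Sum = -(-8)/6 = 4/3
Product = (12)/6 = 2


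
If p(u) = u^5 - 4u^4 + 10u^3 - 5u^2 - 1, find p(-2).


Using direct substitution:
  1 * (-2)^5 = -32
  -4 * (-2)^4 = -64
  10 * (-2)^3 = -80
  -5 * (-2)^2 = -20
  0 * (-2)^1 = 0
  constant: -1
Sum = -32 - 64 - 80 - 20 + 0 - 1 = -197


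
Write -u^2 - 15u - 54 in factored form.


Roots satisfy r1 + r2 = -b/a = -15 and r1*r2 = c/a = 54.
So r1 = -9, r2 = -6.
-u^2 - 15u - 54 = -(u - r1)(u - r2) = -(u + 9)(u + 6)


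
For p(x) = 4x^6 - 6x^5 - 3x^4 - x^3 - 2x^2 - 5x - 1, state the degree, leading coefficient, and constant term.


Highest power of x is 6, with coefficient 4. Constant term is -1.
Degree = 6, leading coefficient = 4, constant term = -1


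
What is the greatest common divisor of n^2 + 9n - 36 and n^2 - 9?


Factor each:
  n^2 + 9n - 36 = (n - 3)(n + 12)
  n^2 - 9 = (n - 3)(n + 3)
Common monic factor: n - 3


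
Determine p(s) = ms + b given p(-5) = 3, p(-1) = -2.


p(s) = ms + b. Using p(-5)=3, p(-1)=-2:
m = (3 + 2)/(-5 + 1) = 5/-4 = -5/4
b = 3 - m*(-5) = 3 - 25/4 = -13/4
p(s) = -(5/4)s - (13/4)


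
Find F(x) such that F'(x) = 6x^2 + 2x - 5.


Reverse power rule on each term:
  ∫ 6x^2 dx = 2x^3
  ∫ 2x dx = x^2
  ∫ -5 dx = -5x
F(x) = 2x^3 + x^2 - 5x + C


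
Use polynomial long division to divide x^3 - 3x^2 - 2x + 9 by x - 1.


(x^3 - 3x^2 - 2x + 9) / (x - 1)
Step 1: x^2 * (x - 1) = x^3 - x^2; subtract.
Step 2: -2x * (x - 1) = -2x^2 + 2x; subtract.
Step 3: -4 * (x - 1) = -4x + 4; subtract.
Quotient: x^2 - 2x - 4, Remainder: 5


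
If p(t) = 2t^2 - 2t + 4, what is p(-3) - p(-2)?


p(-3) = 28
p(-2) = 16
p(-3) - p(-2) = 28 - 16 = 12


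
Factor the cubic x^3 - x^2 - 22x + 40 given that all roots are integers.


Try integer roots (divisors of 40). x=2: p(2)=0.
Divide out (x - 2): quotient is x^2 + x - 20.
Factor the quadratic: (x - 4)(x + 5)
Result: (x - 2)(x - 4)(x + 5)


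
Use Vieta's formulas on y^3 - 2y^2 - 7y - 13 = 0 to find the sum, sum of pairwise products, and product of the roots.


Monic cubic y^3+by^2+cy+d=0: sum=-b, pairwise sum=c, product=-d.
b=-2, c=-7, d=-13
r1+r2+r3 = 2
r1r2+r1r3+r2r3 = -7
r1r2r3 = 13


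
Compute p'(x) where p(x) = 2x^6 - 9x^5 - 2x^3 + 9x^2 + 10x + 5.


Apply the power rule term by term:
  d/dx(2x^6) = 12x^5
  d/dx(-9x^5) = -45x^4
  d/dx(-2x^3) = -6x^2
  d/dx(9x^2) = 18x
  d/dx(10x) = 10
  d/dx(5) = 0
p'(x) = 12x^5 - 45x^4 - 6x^2 + 18x + 10


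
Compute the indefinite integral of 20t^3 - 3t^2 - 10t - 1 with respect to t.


Reverse power rule on each term:
  ∫ 20t^3 dt = 5t^4
  ∫ -3t^2 dt = -t^3
  ∫ -10t dt = -5t^2
  ∫ -1 dt = -t
F(t) = 5t^4 - t^3 - 5t^2 - t + C


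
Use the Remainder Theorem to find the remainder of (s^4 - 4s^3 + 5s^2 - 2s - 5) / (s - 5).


By the Remainder Theorem, the remainder equals p(5):
  1*(5)^4 = 625
  -4*(5)^3 = -500
  5*(5)^2 = 125
  -2*(5)^1 = -10
  constant: -5
Sum: 625 - 500 + 125 - 10 - 5 = 235


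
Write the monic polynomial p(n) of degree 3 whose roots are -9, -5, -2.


p(n) = (n + 9)(n + 5)(n + 2)
Expand: n^3 + 16n^2 + 73n + 90


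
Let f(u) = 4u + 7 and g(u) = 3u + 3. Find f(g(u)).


Substitute g(u) into f:
f(g(u)) = 4*(3u + 3) + 7
Expand and combine: 12u + 19


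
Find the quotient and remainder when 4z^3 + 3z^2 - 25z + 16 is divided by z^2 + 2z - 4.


(4z^3 + 3z^2 - 25z + 16) / (z^2 + 2z - 4)
Step 1: 4z * (z^2 + 2z - 4) = 4z^3 + 8z^2 - 16z; subtract.
Step 2: -5 * (z^2 + 2z - 4) = -5z^2 - 10z + 20; subtract.
Quotient: 4z - 5, Remainder: z - 4


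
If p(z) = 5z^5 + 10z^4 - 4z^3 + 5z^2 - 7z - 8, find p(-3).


Using direct substitution:
  5 * (-3)^5 = -1215
  10 * (-3)^4 = 810
  -4 * (-3)^3 = 108
  5 * (-3)^2 = 45
  -7 * (-3)^1 = 21
  constant: -8
Sum = -1215 + 810 + 108 + 45 + 21 - 8 = -239


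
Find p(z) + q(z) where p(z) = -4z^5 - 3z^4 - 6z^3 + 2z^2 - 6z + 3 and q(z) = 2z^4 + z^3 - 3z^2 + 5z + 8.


Align terms by degree and add:
  -4z^5 - 3z^4 - 6z^3 + 2z^2 - 6z + 3
+ 2z^4 + z^3 - 3z^2 + 5z + 8
= -4z^5 - z^4 - 5z^3 - z^2 - z + 11


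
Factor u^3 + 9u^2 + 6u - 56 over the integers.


Try integer roots (divisors of -56). u=2: p(2)=0.
Divide out (u - 2): quotient is u^2 + 11u + 28.
Factor the quadratic: (u + 7)(u + 4)
Result: (u - 2)(u + 7)(u + 4)


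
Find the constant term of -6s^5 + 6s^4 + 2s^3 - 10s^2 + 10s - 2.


Read off the constant term: -2


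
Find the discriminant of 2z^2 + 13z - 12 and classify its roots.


D = b^2 - 4ac = (13)^2 - 4(2)(-12) = 169 + 96 = 265
Since D > 0: two distinct irrational roots


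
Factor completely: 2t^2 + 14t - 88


Roots satisfy r1 + r2 = -b/a = -7 and r1*r2 = c/a = -44.
So r1 = -11, r2 = 4.
2t^2 + 14t - 88 = 2(t - r1)(t - r2) = 2(t + 11)(t - 4)


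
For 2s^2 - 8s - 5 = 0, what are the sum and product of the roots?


For as^2+bs+c=0: sum = -b/a, product = c/a.
a=2, b=-8, c=-5
Sum = -(-8)/2 = 4
Product = (-5)/2 = -5/2


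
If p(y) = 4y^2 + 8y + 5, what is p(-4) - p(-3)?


p(-4) = 37
p(-3) = 17
p(-4) - p(-3) = 37 - 17 = 20


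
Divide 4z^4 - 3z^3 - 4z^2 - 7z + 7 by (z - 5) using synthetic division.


Synthetic division with c = 5. Coefficients: 4, -3, -4, -7, 7
Bring down 4.
  4 * 5 = 20; 20 - 3 = 17
  17 * 5 = 85; 85 - 4 = 81
  81 * 5 = 405; 405 - 7 = 398
  398 * 5 = 1990; 1990 + 7 = 1997
Quotient: 4z^3 + 17z^2 + 81z + 398, Remainder: 1997


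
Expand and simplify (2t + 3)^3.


Expand (2t + 3)^3 by repeated multiplication:
  (2t + 3)^2 = 4t^2 + 12t + 9
= 8t^3 + 36t^2 + 54t + 27


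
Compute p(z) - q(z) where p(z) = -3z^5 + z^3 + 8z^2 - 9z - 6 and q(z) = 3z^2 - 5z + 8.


Distribute the minus sign:
  (-3z^5 + z^3 + 8z^2 - 9z - 6)
- (3z^2 - 5z + 8)
Negate second polynomial: -3z^2 + 5z - 8
Add: -3z^5 + z^3 + 5z^2 - 4z - 14


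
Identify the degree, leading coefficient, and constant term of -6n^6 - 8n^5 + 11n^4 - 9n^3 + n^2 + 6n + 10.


Highest power of n is 6, with coefficient -6. Constant term is 10.
Degree = 6, leading coefficient = -6, constant term = 10


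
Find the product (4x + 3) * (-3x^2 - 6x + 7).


Distribute each term of the first polynomial:
  (4x)(-3x^2 - 6x + 7) = -12x^3 - 24x^2 + 28x
  (3)(-3x^2 - 6x + 7) = -9x^2 - 18x + 21
Sum: -12x^3 - 33x^2 + 10x + 21


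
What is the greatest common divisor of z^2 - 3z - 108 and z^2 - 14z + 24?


Factor each:
  z^2 - 3z - 108 = (z - 12)(z + 9)
  z^2 - 14z + 24 = (z - 12)(z - 2)
Common monic factor: z - 12


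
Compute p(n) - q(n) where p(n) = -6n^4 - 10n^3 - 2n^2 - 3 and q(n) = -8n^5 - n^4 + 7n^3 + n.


Distribute the minus sign:
  (-6n^4 - 10n^3 - 2n^2 - 3)
- (-8n^5 - n^4 + 7n^3 + n)
Negate second polynomial: 8n^5 + n^4 - 7n^3 - n
Add: 8n^5 - 5n^4 - 17n^3 - 2n^2 - n - 3


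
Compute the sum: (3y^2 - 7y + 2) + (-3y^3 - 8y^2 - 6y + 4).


Align terms by degree and add:
  3y^2 - 7y + 2
  -3y^3 - 8y^2 - 6y + 4
= -3y^3 - 5y^2 - 13y + 6


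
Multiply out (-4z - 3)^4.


Expand (-4z - 3)^4 by repeated multiplication:
  (-4z - 3)^2 = 16z^2 + 24z + 9
  (-4z - 3)^3 = -64z^3 - 144z^2 - 108z - 27
= 256z^4 + 768z^3 + 864z^2 + 432z + 81


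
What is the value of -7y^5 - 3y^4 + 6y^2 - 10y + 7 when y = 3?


Using direct substitution:
  -7 * (3)^5 = -1701
  -3 * (3)^4 = -243
  0 * (3)^3 = 0
  6 * (3)^2 = 54
  -10 * (3)^1 = -30
  constant: 7
Sum = -1701 - 243 + 0 + 54 - 30 + 7 = -1913


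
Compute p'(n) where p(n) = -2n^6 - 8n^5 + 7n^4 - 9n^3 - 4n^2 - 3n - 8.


Apply the power rule term by term:
  d/dn(-2n^6) = -12n^5
  d/dn(-8n^5) = -40n^4
  d/dn(7n^4) = 28n^3
  d/dn(-9n^3) = -27n^2
  d/dn(-4n^2) = -8n
  d/dn(-3n) = -3
  d/dn(-8) = 0
p'(n) = -12n^5 - 40n^4 + 28n^3 - 27n^2 - 8n - 3


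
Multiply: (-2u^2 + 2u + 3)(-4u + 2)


Distribute each term of the first polynomial:
  (-2u^2)(-4u + 2) = 8u^3 - 4u^2
  (2u)(-4u + 2) = -8u^2 + 4u
  (3)(-4u + 2) = -12u + 6
Sum: 8u^3 - 12u^2 - 8u + 6


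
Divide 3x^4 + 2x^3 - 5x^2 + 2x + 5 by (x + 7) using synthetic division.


Synthetic division with c = -7. Coefficients: 3, 2, -5, 2, 5
Bring down 3.
  3 * -7 = -21; -21 + 2 = -19
  -19 * -7 = 133; 133 - 5 = 128
  128 * -7 = -896; -896 + 2 = -894
  -894 * -7 = 6258; 6258 + 5 = 6263
Quotient: 3x^3 - 19x^2 + 128x - 894, Remainder: 6263


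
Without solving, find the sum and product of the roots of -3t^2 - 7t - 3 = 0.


For at^2+bt+c=0: sum = -b/a, product = c/a.
a=-3, b=-7, c=-3
Sum = -(-7)/-3 = -7/3
Product = (-3)/-3 = 1


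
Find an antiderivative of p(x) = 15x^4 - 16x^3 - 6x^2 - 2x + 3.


Reverse power rule on each term:
  ∫ 15x^4 dx = 3x^5
  ∫ -16x^3 dx = -4x^4
  ∫ -6x^2 dx = -2x^3
  ∫ -2x dx = -x^2
  ∫ 3 dx = 3x
F(x) = 3x^5 - 4x^4 - 2x^3 - x^2 + 3x + C


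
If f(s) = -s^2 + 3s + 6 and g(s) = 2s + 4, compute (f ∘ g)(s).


Substitute g(s) into f:
f(g(s)) = -1*(2s + 4)^2 + 3*(2s + 4) + 6
(2s + 4)^2 = 4s^2 + 16s + 16
Expand and combine: -4s^2 - 10s + 2


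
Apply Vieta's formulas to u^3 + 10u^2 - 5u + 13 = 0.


Monic cubic u^3+bu^2+cu+d=0: sum=-b, pairwise sum=c, product=-d.
b=10, c=-5, d=13
r1+r2+r3 = -10
r1r2+r1r3+r2r3 = -5
r1r2r3 = -13


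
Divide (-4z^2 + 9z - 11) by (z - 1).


(-4z^2 + 9z - 11) / (z - 1)
Step 1: -4z * (z - 1) = -4z^2 + 4z; subtract.
Step 2: 5 * (z - 1) = 5z - 5; subtract.
Quotient: -4z + 5, Remainder: -6


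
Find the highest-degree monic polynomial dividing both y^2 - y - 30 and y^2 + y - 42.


Factor each:
  y^2 - y - 30 = (y - 6)(y + 5)
  y^2 + y - 42 = (y - 6)(y + 7)
Common monic factor: y - 6


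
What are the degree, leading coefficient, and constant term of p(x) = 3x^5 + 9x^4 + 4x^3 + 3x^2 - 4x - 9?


Highest power of x is 5, with coefficient 3. Constant term is -9.
Degree = 5, leading coefficient = 3, constant term = -9


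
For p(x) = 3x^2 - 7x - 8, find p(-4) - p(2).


p(-4) = 68
p(2) = -10
p(-4) - p(2) = 68 + 10 = 78


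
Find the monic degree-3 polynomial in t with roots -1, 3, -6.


p(t) = (t + 1)(t - 3)(t + 6)
Expand: t^3 + 4t^2 - 15t - 18


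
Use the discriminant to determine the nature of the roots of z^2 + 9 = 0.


D = b^2 - 4ac = (0)^2 - 4(1)(9) = 0 - 36 = -36
Since D < 0: two complex conjugate roots (no real roots)


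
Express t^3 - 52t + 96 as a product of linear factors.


Try integer roots (divisors of 96). t=2: p(2)=0.
Divide out (t - 2): quotient is t^2 + 2t - 48.
Factor the quadratic: (t - 6)(t + 8)
Result: (t - 2)(t - 6)(t + 8)


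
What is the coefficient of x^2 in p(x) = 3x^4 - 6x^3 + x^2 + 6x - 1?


Read off the coefficient of x^2: 1


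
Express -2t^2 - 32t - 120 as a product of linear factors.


Roots satisfy r1 + r2 = -b/a = -16 and r1*r2 = c/a = 60.
So r1 = -10, r2 = -6.
-2t^2 - 32t - 120 = -2(t - r1)(t - r2) = -2(t + 10)(t + 6)


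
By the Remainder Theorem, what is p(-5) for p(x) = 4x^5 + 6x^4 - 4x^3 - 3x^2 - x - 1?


By the Remainder Theorem, the remainder equals p(-5):
  4*(-5)^5 = -12500
  6*(-5)^4 = 3750
  -4*(-5)^3 = 500
  -3*(-5)^2 = -75
  -1*(-5)^1 = 5
  constant: -1
Sum: -12500 + 3750 + 500 - 75 + 5 - 1 = -8321


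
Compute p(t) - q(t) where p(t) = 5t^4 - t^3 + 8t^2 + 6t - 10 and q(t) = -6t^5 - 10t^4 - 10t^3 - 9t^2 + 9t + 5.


Distribute the minus sign:
  (5t^4 - t^3 + 8t^2 + 6t - 10)
- (-6t^5 - 10t^4 - 10t^3 - 9t^2 + 9t + 5)
Negate second polynomial: 6t^5 + 10t^4 + 10t^3 + 9t^2 - 9t - 5
Add: 6t^5 + 15t^4 + 9t^3 + 17t^2 - 3t - 15


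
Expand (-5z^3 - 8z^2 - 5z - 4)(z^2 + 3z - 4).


Distribute each term of the first polynomial:
  (-5z^3)(z^2 + 3z - 4) = -5z^5 - 15z^4 + 20z^3
  (-8z^2)(z^2 + 3z - 4) = -8z^4 - 24z^3 + 32z^2
  (-5z)(z^2 + 3z - 4) = -5z^3 - 15z^2 + 20z
  (-4)(z^2 + 3z - 4) = -4z^2 - 12z + 16
Sum: -5z^5 - 23z^4 - 9z^3 + 13z^2 + 8z + 16


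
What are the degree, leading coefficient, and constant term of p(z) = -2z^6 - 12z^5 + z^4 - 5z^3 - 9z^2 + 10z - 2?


Highest power of z is 6, with coefficient -2. Constant term is -2.
Degree = 6, leading coefficient = -2, constant term = -2


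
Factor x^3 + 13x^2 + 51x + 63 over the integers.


Try integer roots (divisors of 63). x=-3: p(-3)=0.
Divide out (x + 3): quotient is x^2 + 10x + 21.
Factor the quadratic: (x + 7)(x + 3)
Result: (x + 3)(x + 7)(x + 3)


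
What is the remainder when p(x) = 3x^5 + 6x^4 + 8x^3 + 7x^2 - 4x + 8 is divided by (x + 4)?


By the Remainder Theorem, the remainder equals p(-4):
  3*(-4)^5 = -3072
  6*(-4)^4 = 1536
  8*(-4)^3 = -512
  7*(-4)^2 = 112
  -4*(-4)^1 = 16
  constant: 8
Sum: -3072 + 1536 - 512 + 112 + 16 + 8 = -1912


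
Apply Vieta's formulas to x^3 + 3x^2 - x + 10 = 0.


Monic cubic x^3+bx^2+cx+d=0: sum=-b, pairwise sum=c, product=-d.
b=3, c=-1, d=10
r1+r2+r3 = -3
r1r2+r1r3+r2r3 = -1
r1r2r3 = -10


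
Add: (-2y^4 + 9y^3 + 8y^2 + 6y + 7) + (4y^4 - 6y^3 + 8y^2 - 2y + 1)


Align terms by degree and add:
  -2y^4 + 9y^3 + 8y^2 + 6y + 7
+ 4y^4 - 6y^3 + 8y^2 - 2y + 1
= 2y^4 + 3y^3 + 16y^2 + 4y + 8


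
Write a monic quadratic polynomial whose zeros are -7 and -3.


p(x) = (x + 7)(x + 3)
Expand: x^2 + 10x + 21


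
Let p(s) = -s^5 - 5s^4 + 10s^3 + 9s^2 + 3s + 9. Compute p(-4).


Using direct substitution:
  -1 * (-4)^5 = 1024
  -5 * (-4)^4 = -1280
  10 * (-4)^3 = -640
  9 * (-4)^2 = 144
  3 * (-4)^1 = -12
  constant: 9
Sum = 1024 - 1280 - 640 + 144 - 12 + 9 = -755


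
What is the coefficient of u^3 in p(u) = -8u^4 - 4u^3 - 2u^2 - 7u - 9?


Read off the coefficient of u^3: -4


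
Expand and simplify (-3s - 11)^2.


Expand (-3s - 11)^2 by repeated multiplication:
= 9s^2 + 66s + 121


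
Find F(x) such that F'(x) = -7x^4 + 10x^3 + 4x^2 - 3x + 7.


Reverse power rule on each term:
  ∫ -7x^4 dx = -(7/5)x^5
  ∫ 10x^3 dx = (5/2)x^4
  ∫ 4x^2 dx = (4/3)x^3
  ∫ -3x dx = -(3/2)x^2
  ∫ 7 dx = 7x
F(x) = -(7/5)x^5 + (5/2)x^4 + (4/3)x^3 - (3/2)x^2 + 7x + C


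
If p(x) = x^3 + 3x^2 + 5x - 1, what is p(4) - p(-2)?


p(4) = 131
p(-2) = -7
p(4) - p(-2) = 131 + 7 = 138


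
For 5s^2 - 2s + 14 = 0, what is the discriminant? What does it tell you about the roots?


D = b^2 - 4ac = (-2)^2 - 4(5)(14) = 4 - 280 = -276
Since D < 0: two complex conjugate roots (no real roots)


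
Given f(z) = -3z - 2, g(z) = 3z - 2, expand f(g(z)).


Substitute g(z) into f:
f(g(z)) = -3*(3z - 2) + (-2)
Expand and combine: -9z + 4


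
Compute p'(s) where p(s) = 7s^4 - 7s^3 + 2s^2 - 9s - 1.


Apply the power rule term by term:
  d/ds(7s^4) = 28s^3
  d/ds(-7s^3) = -21s^2
  d/ds(2s^2) = 4s
  d/ds(-9s) = -9
  d/ds(-1) = 0
p'(s) = 28s^3 - 21s^2 + 4s - 9


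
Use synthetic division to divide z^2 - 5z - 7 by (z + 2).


Synthetic division with c = -2. Coefficients: 1, -5, -7
Bring down 1.
  1 * -2 = -2; -2 - 5 = -7
  -7 * -2 = 14; 14 - 7 = 7
Quotient: z - 7, Remainder: 7


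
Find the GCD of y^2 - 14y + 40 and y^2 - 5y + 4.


Factor each:
  y^2 - 14y + 40 = (y - 4)(y - 10)
  y^2 - 5y + 4 = (y - 4)(y - 1)
Common monic factor: y - 4


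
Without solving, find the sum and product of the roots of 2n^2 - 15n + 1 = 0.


For an^2+bn+c=0: sum = -b/a, product = c/a.
a=2, b=-15, c=1
Sum = -(-15)/2 = 15/2
Product = (1)/2 = 1/2


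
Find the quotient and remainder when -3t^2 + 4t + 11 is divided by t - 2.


(-3t^2 + 4t + 11) / (t - 2)
Step 1: -3t * (t - 2) = -3t^2 + 6t; subtract.
Step 2: -2 * (t - 2) = -2t + 4; subtract.
Quotient: -3t - 2, Remainder: 7


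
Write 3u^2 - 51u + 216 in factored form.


Roots satisfy r1 + r2 = -b/a = 17 and r1*r2 = c/a = 72.
So r1 = 9, r2 = 8.
3u^2 - 51u + 216 = 3(u - r1)(u - r2) = 3(u - 9)(u - 8)


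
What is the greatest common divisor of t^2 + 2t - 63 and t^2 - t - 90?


Factor each:
  t^2 + 2t - 63 = (t + 9)(t - 7)
  t^2 - t - 90 = (t + 9)(t - 10)
Common monic factor: t + 9


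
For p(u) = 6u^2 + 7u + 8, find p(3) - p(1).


p(3) = 83
p(1) = 21
p(3) - p(1) = 83 - 21 = 62


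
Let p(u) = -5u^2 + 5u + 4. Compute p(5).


Using direct substitution:
  -5 * (5)^2 = -125
  5 * (5)^1 = 25
  constant: 4
Sum = -125 + 25 + 4 = -96


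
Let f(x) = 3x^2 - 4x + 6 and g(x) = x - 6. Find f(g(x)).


Substitute g(x) into f:
f(g(x)) = 3*(x - 6)^2 + (-4)*(x - 6) + 6
(x - 6)^2 = x^2 - 12x + 36
Expand and combine: 3x^2 - 40x + 138


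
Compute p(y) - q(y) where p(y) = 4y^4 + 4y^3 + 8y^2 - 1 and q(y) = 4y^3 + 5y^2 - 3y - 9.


Distribute the minus sign:
  (4y^4 + 4y^3 + 8y^2 - 1)
- (4y^3 + 5y^2 - 3y - 9)
Negate second polynomial: -4y^3 - 5y^2 + 3y + 9
Add: 4y^4 + 3y^2 + 3y + 8


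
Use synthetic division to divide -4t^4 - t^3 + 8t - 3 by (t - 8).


Synthetic division with c = 8. Coefficients: -4, -1, 0, 8, -3
Bring down -4.
  -4 * 8 = -32; -32 - 1 = -33
  -33 * 8 = -264; -264 + 0 = -264
  -264 * 8 = -2112; -2112 + 8 = -2104
  -2104 * 8 = -16832; -16832 - 3 = -16835
Quotient: -4t^3 - 33t^2 - 264t - 2104, Remainder: -16835


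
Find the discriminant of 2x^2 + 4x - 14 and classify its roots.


D = b^2 - 4ac = (4)^2 - 4(2)(-14) = 16 + 112 = 128
Since D > 0: two distinct irrational roots


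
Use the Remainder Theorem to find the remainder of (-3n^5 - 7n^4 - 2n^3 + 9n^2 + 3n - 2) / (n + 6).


By the Remainder Theorem, the remainder equals p(-6):
  -3*(-6)^5 = 23328
  -7*(-6)^4 = -9072
  -2*(-6)^3 = 432
  9*(-6)^2 = 324
  3*(-6)^1 = -18
  constant: -2
Sum: 23328 - 9072 + 432 + 324 - 18 - 2 = 14992


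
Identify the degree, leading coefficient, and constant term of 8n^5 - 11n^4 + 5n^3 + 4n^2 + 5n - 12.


Highest power of n is 5, with coefficient 8. Constant term is -12.
Degree = 5, leading coefficient = 8, constant term = -12


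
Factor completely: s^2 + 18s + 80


Roots satisfy r1 + r2 = -b/a = -18 and r1*r2 = c/a = 80.
So r1 = -8, r2 = -10.
s^2 + 18s + 80 = (s - r1)(s - r2) = (s + 8)(s + 10)


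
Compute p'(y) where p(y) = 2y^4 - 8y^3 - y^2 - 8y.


Apply the power rule term by term:
  d/dy(2y^4) = 8y^3
  d/dy(-8y^3) = -24y^2
  d/dy(-y^2) = -2y
  d/dy(-8y) = -8
p'(y) = 8y^3 - 24y^2 - 2y - 8


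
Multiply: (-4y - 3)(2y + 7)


Distribute each term of the first polynomial:
  (-4y)(2y + 7) = -8y^2 - 28y
  (-3)(2y + 7) = -6y - 21
Sum: -8y^2 - 34y - 21


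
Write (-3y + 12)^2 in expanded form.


Expand (-3y + 12)^2 by repeated multiplication:
= 9y^2 - 72y + 144


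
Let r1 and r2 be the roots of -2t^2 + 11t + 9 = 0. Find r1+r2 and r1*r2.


For at^2+bt+c=0: sum = -b/a, product = c/a.
a=-2, b=11, c=9
Sum = -(11)/-2 = 11/2
Product = (9)/-2 = -9/2


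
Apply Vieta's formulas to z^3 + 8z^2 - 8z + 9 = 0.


Monic cubic z^3+bz^2+cz+d=0: sum=-b, pairwise sum=c, product=-d.
b=8, c=-8, d=9
r1+r2+r3 = -8
r1r2+r1r3+r2r3 = -8
r1r2r3 = -9


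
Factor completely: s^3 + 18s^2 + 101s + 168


Try integer roots (divisors of 168). s=-7: p(-7)=0.
Divide out (s + 7): quotient is s^2 + 11s + 24.
Factor the quadratic: (s + 8)(s + 3)
Result: (s + 7)(s + 8)(s + 3)


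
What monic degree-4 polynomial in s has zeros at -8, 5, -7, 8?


p(s) = (s + 8)(s - 5)(s + 7)(s - 8)
Expand: s^4 + 2s^3 - 99s^2 - 128s + 2240


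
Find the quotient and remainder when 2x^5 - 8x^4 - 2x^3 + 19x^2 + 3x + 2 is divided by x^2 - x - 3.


(2x^5 - 8x^4 - 2x^3 + 19x^2 + 3x + 2) / (x^2 - x - 3)
Step 1: 2x^3 * (x^2 - x - 3) = 2x^5 - 2x^4 - 6x^3; subtract.
Step 2: -6x^2 * (x^2 - x - 3) = -6x^4 + 6x^3 + 18x^2; subtract.
Step 3: -2x * (x^2 - x - 3) = -2x^3 + 2x^2 + 6x; subtract.
Step 4: -1 * (x^2 - x - 3) = -x^2 + x + 3; subtract.
Quotient: 2x^3 - 6x^2 - 2x - 1, Remainder: -4x - 1


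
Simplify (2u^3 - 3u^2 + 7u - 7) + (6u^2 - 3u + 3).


Align terms by degree and add:
  2u^3 - 3u^2 + 7u - 7
+ 6u^2 - 3u + 3
= 2u^3 + 3u^2 + 4u - 4


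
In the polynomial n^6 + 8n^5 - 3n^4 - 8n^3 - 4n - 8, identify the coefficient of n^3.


Read off the coefficient of n^3: -8


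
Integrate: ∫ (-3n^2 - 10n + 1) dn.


Reverse power rule on each term:
  ∫ -3n^2 dn = -n^3
  ∫ -10n dn = -5n^2
  ∫ 1 dn = n
F(n) = -n^3 - 5n^2 + n + C


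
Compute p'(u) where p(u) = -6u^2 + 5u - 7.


Apply the power rule term by term:
  d/du(-6u^2) = -12u
  d/du(5u) = 5
  d/du(-7) = 0
p'(u) = -12u + 5


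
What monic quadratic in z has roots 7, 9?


p(z) = (z - 7)(z - 9)
Expand: z^2 - 16z + 63


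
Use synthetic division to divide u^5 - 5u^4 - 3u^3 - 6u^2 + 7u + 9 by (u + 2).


Synthetic division with c = -2. Coefficients: 1, -5, -3, -6, 7, 9
Bring down 1.
  1 * -2 = -2; -2 - 5 = -7
  -7 * -2 = 14; 14 - 3 = 11
  11 * -2 = -22; -22 - 6 = -28
  -28 * -2 = 56; 56 + 7 = 63
  63 * -2 = -126; -126 + 9 = -117
Quotient: u^4 - 7u^3 + 11u^2 - 28u + 63, Remainder: -117


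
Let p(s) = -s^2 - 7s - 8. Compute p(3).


Using direct substitution:
  -1 * (3)^2 = -9
  -7 * (3)^1 = -21
  constant: -8
Sum = -9 - 21 - 8 = -38


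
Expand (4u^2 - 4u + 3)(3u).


Distribute each term of the first polynomial:
  (4u^2)(3u) = 12u^3
  (-4u)(3u) = -12u^2
  (3)(3u) = 9u
Sum: 12u^3 - 12u^2 + 9u


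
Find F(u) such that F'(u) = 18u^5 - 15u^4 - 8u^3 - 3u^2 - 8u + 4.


Reverse power rule on each term:
  ∫ 18u^5 du = 3u^6
  ∫ -15u^4 du = -3u^5
  ∫ -8u^3 du = -2u^4
  ∫ -3u^2 du = -u^3
  ∫ -8u du = -4u^2
  ∫ 4 du = 4u
F(u) = 3u^6 - 3u^5 - 2u^4 - u^3 - 4u^2 + 4u + C


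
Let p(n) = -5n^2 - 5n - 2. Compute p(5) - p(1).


p(5) = -152
p(1) = -12
p(5) - p(1) = -152 + 12 = -140


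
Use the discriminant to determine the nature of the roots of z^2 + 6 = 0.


D = b^2 - 4ac = (0)^2 - 4(1)(6) = 0 - 24 = -24
Since D < 0: two complex conjugate roots (no real roots)


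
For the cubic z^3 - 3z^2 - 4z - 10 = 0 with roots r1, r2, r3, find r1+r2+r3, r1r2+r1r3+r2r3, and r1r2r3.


Monic cubic z^3+bz^2+cz+d=0: sum=-b, pairwise sum=c, product=-d.
b=-3, c=-4, d=-10
r1+r2+r3 = 3
r1r2+r1r3+r2r3 = -4
r1r2r3 = 10


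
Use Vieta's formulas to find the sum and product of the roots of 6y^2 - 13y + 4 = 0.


For ay^2+by+c=0: sum = -b/a, product = c/a.
a=6, b=-13, c=4
Sum = -(-13)/6 = 13/6
Product = (4)/6 = 2/3


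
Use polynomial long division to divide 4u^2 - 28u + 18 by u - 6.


(4u^2 - 28u + 18) / (u - 6)
Step 1: 4u * (u - 6) = 4u^2 - 24u; subtract.
Step 2: -4 * (u - 6) = -4u + 24; subtract.
Quotient: 4u - 4, Remainder: -6


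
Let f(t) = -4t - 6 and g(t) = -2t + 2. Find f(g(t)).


Substitute g(t) into f:
f(g(t)) = -4*(-2t + 2) + (-6)
Expand and combine: 8t - 14


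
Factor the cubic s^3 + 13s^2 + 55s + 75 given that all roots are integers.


Try integer roots (divisors of 75). s=-5: p(-5)=0.
Divide out (s + 5): quotient is s^2 + 8s + 15.
Factor the quadratic: (s + 5)(s + 3)
Result: (s + 5)(s + 5)(s + 3)


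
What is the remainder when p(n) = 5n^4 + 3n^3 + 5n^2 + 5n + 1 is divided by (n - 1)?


By the Remainder Theorem, the remainder equals p(1):
  5*(1)^4 = 5
  3*(1)^3 = 3
  5*(1)^2 = 5
  5*(1)^1 = 5
  constant: 1
Sum: 5 + 3 + 5 + 5 + 1 = 19


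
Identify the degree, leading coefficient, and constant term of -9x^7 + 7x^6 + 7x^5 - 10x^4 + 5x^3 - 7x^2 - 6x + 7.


Highest power of x is 7, with coefficient -9. Constant term is 7.
Degree = 7, leading coefficient = -9, constant term = 7


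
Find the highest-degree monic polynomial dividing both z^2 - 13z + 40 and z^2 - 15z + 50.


Factor each:
  z^2 - 13z + 40 = (z - 5)(z - 8)
  z^2 - 15z + 50 = (z - 5)(z - 10)
Common monic factor: z - 5


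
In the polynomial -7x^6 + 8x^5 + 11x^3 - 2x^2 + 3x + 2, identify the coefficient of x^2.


Read off the coefficient of x^2: -2


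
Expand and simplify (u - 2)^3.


Expand (u - 2)^3 by repeated multiplication:
  (u - 2)^2 = u^2 - 4u + 4
= u^3 - 6u^2 + 12u - 8


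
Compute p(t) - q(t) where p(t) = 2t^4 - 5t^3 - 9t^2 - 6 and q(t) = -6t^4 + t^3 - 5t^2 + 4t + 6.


Distribute the minus sign:
  (2t^4 - 5t^3 - 9t^2 - 6)
- (-6t^4 + t^3 - 5t^2 + 4t + 6)
Negate second polynomial: 6t^4 - t^3 + 5t^2 - 4t - 6
Add: 8t^4 - 6t^3 - 4t^2 - 4t - 12


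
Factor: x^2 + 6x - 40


Roots satisfy r1 + r2 = -b/a = -6 and r1*r2 = c/a = -40.
So r1 = -10, r2 = 4.
x^2 + 6x - 40 = (x - r1)(x - r2) = (x + 10)(x - 4)


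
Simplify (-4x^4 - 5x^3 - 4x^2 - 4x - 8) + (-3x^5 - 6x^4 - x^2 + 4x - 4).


Align terms by degree and add:
  -4x^4 - 5x^3 - 4x^2 - 4x - 8
  -3x^5 - 6x^4 - x^2 + 4x - 4
= -3x^5 - 10x^4 - 5x^3 - 5x^2 - 12


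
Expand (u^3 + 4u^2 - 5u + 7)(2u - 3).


Distribute each term of the first polynomial:
  (u^3)(2u - 3) = 2u^4 - 3u^3
  (4u^2)(2u - 3) = 8u^3 - 12u^2
  (-5u)(2u - 3) = -10u^2 + 15u
  (7)(2u - 3) = 14u - 21
Sum: 2u^4 + 5u^3 - 22u^2 + 29u - 21


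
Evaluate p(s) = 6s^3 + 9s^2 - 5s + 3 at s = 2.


Using direct substitution:
  6 * (2)^3 = 48
  9 * (2)^2 = 36
  -5 * (2)^1 = -10
  constant: 3
Sum = 48 + 36 - 10 + 3 = 77


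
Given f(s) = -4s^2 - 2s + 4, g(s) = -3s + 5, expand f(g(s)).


Substitute g(s) into f:
f(g(s)) = -4*(-3s + 5)^2 + (-2)*(-3s + 5) + 4
(-3s + 5)^2 = 9s^2 - 30s + 25
Expand and combine: -36s^2 + 126s - 106


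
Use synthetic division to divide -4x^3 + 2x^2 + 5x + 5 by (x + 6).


Synthetic division with c = -6. Coefficients: -4, 2, 5, 5
Bring down -4.
  -4 * -6 = 24; 24 + 2 = 26
  26 * -6 = -156; -156 + 5 = -151
  -151 * -6 = 906; 906 + 5 = 911
Quotient: -4x^2 + 26x - 151, Remainder: 911


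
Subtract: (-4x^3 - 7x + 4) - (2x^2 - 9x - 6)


Distribute the minus sign:
  (-4x^3 - 7x + 4)
- (2x^2 - 9x - 6)
Negate second polynomial: -2x^2 + 9x + 6
Add: -4x^3 - 2x^2 + 2x + 10


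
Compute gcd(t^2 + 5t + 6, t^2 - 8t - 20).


Factor each:
  t^2 + 5t + 6 = (t + 2)(t + 3)
  t^2 - 8t - 20 = (t + 2)(t - 10)
Common monic factor: t + 2


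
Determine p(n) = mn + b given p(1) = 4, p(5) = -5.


p(n) = mn + b. Using p(1)=4, p(5)=-5:
m = (4 + 5)/(1 - 5) = 9/-4 = -9/4
b = 4 - m*(1) = 4 + 9/4 = 25/4
p(n) = -(9/4)n + (25/4)


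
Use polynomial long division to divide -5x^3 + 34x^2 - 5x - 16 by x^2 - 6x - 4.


(-5x^3 + 34x^2 - 5x - 16) / (x^2 - 6x - 4)
Step 1: -5x * (x^2 - 6x - 4) = -5x^3 + 30x^2 + 20x; subtract.
Step 2: 4 * (x^2 - 6x - 4) = 4x^2 - 24x - 16; subtract.
Quotient: -5x + 4, Remainder: -x


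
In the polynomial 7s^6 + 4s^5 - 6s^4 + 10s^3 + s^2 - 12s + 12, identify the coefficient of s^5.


Read off the coefficient of s^5: 4
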